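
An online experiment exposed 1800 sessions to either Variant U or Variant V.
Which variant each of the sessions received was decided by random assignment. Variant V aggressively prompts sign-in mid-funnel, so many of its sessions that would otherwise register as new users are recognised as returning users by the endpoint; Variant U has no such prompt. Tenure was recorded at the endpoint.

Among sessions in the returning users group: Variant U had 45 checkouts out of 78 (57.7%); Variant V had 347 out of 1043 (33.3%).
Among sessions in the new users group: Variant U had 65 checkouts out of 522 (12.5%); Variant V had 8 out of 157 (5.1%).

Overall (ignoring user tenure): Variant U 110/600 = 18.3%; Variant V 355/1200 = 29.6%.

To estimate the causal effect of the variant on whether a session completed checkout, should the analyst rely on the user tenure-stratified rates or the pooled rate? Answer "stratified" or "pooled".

Variant U is higher inside every user tenure stratum but Variant V is higher in aggregate. Whether to stratify depends on how user tenure relates to the variant.
The distribution of user tenure is itself part of what the variant does — it is an intermediate outcome. Holding it fixed would remove that part of the effect; the total effect is the pooled difference.
Pooled: Variant U 18.3% vs Variant V 29.6%; Variant V is higher overall.

pooled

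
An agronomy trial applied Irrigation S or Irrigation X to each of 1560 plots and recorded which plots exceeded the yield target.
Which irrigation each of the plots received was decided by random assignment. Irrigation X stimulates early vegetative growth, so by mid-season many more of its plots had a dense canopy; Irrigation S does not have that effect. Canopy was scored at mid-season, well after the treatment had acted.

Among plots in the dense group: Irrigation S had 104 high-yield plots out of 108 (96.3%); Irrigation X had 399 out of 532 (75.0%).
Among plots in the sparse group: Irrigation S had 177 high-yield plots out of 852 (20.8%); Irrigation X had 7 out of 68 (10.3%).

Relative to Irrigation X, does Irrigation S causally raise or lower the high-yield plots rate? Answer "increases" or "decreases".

decreases

Mid-season canopy is downstream of the irrigation. One should not condition on a consequence of treatment, so the overall rates are the right comparison.
Pooled: Irrigation S 29.3% vs Irrigation X 67.7%; Irrigation X is higher overall.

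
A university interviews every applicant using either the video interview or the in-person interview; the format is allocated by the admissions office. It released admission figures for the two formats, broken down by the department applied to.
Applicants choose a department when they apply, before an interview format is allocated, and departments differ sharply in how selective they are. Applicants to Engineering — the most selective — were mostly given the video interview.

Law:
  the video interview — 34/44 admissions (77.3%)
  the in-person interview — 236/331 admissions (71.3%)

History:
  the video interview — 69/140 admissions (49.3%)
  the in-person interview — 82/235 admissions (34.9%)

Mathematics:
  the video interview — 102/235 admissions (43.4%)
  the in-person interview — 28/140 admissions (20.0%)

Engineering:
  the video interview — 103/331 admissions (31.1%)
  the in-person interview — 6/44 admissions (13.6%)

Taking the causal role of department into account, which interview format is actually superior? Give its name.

the video interview

Department is set before the interview format has any effect — it is not caused by the interview format — and it independently drives the outcome. That makes it a confounder, so the causal comparison is within department levels.
Within each level — Law: 77.3% vs 71.3%; History: 49.3% vs 34.9%; Mathematics: 43.4% vs 20.0%; Engineering: 31.1% vs 13.6% — the video interview is higher every time.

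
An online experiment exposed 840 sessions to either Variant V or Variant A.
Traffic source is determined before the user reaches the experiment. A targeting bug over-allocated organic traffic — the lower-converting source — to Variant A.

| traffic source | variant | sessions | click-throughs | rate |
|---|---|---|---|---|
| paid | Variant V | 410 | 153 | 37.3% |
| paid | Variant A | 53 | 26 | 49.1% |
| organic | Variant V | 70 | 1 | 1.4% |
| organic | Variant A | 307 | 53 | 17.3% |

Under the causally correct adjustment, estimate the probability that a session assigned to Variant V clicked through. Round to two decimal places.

0.21

Traffic source differs across variants for reasons unrelated to any effect of the variant itself, and it separately predicts the outcome — a classic confounder. We must compare within traffic source levels.
Standardising Variant V to the population traffic source mix: 0.551·153/410 + 0.449·1/70 = 0.212.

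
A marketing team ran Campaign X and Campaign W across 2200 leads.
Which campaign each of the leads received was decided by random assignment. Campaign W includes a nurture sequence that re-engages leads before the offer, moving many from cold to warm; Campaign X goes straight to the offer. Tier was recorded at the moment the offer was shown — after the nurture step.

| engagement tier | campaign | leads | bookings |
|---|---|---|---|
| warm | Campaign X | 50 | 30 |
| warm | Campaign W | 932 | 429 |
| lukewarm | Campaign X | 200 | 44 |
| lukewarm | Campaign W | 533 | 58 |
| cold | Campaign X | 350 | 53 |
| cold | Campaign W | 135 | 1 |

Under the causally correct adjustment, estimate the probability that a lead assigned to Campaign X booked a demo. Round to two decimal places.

Engagement tier is downstream of the campaign. One should not condition on a consequence of treatment, so the overall rates are the right comparison.
So P(outcome | do(Campaign X)) is just the pooled rate for Campaign X: 127/600 = 0.212.

0.21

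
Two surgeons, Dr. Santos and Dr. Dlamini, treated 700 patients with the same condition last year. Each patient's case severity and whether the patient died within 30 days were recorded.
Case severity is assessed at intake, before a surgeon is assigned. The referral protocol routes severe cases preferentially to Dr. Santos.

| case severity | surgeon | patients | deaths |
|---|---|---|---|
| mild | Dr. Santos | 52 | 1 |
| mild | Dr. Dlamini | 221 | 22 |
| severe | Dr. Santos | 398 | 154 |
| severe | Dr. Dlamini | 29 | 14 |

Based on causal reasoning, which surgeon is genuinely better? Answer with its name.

Dr. Santos

The case severity-specific comparison favours Dr. Santos throughout, but the pooled figures favour Dr. Dlamini. The question is whether to condition on case severity.
Since case severity is a pre-existing factor (not a product of the surgeon) and it affects the outcome on its own, it is a confounder. The stratified rates, not the pooled rate, identify the causal effect.
Within each level — mild: 1.9% vs 10.0%; severe: 38.7% vs 48.3% — Dr. Santos is lower every time.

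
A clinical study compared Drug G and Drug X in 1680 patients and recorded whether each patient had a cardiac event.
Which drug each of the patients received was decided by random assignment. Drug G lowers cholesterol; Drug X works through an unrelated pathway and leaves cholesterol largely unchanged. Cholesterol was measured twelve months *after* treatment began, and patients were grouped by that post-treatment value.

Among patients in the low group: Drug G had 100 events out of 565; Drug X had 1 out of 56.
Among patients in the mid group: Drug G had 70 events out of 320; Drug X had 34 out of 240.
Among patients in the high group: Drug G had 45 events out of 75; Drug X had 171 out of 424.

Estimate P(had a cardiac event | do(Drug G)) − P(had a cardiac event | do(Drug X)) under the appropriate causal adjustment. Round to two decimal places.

The cholesterol-specific comparison favours Drug X throughout, but the pooled figures favour Drug G. The question is whether to condition on cholesterol.
The distribution of cholesterol is itself part of what the drug does — it is an intermediate outcome. Holding it fixed would remove that part of the effect; the total effect is the pooled difference.
The causal difference is the pooled difference: 0.224 − 0.286 = -0.062.

-0.06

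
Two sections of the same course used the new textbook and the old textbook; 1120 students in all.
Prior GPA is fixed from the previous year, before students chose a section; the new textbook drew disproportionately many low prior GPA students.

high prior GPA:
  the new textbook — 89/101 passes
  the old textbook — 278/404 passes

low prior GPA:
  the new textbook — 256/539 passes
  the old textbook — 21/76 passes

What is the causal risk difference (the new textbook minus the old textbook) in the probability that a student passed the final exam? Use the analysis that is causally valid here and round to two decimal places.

+0.20

Since prior GPA band is a pre-existing factor (not a product of the teaching method) and it affects the outcome on its own, it is a confounder. The stratified rates, not the pooled rate, identify the causal effect.
Adjusting over the population distribution of prior GPA band: 0.451·(0.881−0.688) + 0.549·(0.475−0.276) = +0.196.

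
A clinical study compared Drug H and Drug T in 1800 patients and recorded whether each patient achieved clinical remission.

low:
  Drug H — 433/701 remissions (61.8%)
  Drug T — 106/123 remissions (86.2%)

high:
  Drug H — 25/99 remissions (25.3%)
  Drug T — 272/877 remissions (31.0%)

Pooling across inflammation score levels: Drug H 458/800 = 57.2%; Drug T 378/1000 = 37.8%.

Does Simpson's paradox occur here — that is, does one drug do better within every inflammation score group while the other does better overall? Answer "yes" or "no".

Within each inflammation score level (low 61.8% vs 86.2%; high 25.3% vs 31.0%), Drug T has the higher rate every time. Pooled: 57.2% vs 37.8% — Drug H has the higher rate overall. The two comparisons disagree.

yes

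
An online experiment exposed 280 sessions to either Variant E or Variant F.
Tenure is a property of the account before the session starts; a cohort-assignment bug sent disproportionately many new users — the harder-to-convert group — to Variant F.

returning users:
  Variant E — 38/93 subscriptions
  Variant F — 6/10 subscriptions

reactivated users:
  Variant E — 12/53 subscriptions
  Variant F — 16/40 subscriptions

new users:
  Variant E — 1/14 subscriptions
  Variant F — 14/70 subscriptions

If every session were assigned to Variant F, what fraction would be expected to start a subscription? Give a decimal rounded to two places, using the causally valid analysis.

The user tenure-specific comparison favours Variant F throughout, but the pooled figures favour Variant E. The question is whether to condition on user tenure.
Nothing the variant does changes user tenure; the imbalance is an allocation artefact. With user tenure also predicting the outcome, the pooled figure is confounded, and the within-stratum comparison is the causal one.
Standardising Variant F to the population user tenure mix: 0.368·6/10 + 0.332·16/40 + 0.300·14/70 = 0.414.

0.41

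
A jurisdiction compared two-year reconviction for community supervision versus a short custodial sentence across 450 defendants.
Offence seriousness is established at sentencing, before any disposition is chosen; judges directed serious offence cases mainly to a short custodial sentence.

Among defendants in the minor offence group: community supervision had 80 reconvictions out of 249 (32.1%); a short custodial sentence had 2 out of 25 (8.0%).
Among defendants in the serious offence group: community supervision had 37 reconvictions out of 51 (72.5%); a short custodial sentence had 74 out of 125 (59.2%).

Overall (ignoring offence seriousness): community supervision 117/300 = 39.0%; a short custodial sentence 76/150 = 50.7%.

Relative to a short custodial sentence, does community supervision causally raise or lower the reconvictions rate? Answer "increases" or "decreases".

Within every offence seriousness level a short custodial sentence has the lower rate, yet pooled community supervision does — Simpson's reversal.
Offence seriousness is set before the disposition has any effect — it is not caused by the disposition — and it independently drives the outcome. That makes it a confounder, so the causal comparison is within offence seriousness levels.
Within each level — minor offence: 32.1% vs 8.0%; serious offence: 72.5% vs 59.2% — a short custodial sentence is lower every time.

increases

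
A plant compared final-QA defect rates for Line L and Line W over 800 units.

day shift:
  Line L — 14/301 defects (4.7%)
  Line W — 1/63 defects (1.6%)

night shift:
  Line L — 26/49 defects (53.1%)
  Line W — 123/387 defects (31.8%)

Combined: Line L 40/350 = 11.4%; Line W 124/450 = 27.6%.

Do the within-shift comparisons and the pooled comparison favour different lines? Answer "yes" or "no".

yes

Within each shift level (day shift 4.7% vs 1.6%; night shift 53.1% vs 31.8%), Line W has the lower rate every time. Pooled: 11.4% vs 27.6% — Line L has the lower rate overall. The two comparisons disagree.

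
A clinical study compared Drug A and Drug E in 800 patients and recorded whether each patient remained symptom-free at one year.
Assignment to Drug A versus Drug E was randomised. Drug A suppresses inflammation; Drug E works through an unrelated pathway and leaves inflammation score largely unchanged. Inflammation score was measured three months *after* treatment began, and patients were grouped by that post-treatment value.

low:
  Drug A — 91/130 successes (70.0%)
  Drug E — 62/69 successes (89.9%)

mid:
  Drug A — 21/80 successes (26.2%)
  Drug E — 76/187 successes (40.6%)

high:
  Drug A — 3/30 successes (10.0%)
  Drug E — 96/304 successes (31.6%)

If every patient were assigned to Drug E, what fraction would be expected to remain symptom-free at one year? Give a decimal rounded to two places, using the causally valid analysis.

The stratified and pooled comparisons disagree (Drug E wins within each inflammation score; Drug A wins overall), so the answer turns on the causal role of inflammation score.
Inflammation score is recorded after the drug and is itself shifted by it — it sits on the causal path from drug to outcome. Conditioning on a mediator would strip out part of the effect we want; the pooled comparison gives the total causal effect.
So P(outcome | do(Drug E)) is just the pooled rate for Drug E: 234/560 = 0.418.

0.42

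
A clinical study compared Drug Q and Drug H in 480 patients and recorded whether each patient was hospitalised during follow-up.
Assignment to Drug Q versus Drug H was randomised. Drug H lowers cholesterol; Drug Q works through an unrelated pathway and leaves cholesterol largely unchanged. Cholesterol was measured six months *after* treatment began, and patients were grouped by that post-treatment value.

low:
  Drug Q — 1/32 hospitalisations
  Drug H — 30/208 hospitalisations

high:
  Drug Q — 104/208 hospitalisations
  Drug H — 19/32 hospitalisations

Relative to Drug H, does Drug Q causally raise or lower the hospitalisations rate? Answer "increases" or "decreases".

Within every cholesterol level Drug Q has the lower rate, yet pooled Drug H does — Simpson's reversal.
Cholesterol is recorded after the drug and is itself shifted by it — it sits on the causal path from drug to outcome. Conditioning on a mediator would strip out part of the effect we want; the pooled comparison gives the total causal effect.
Pooled: Drug Q 43.8% vs Drug H 20.4%; Drug H is lower overall.

increases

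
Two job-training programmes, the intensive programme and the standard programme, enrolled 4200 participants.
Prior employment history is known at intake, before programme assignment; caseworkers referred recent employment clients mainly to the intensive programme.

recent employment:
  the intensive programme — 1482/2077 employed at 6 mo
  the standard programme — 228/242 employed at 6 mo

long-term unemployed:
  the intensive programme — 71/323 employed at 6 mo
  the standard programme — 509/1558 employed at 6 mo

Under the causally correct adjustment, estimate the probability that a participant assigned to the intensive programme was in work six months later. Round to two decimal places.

0.49

the standard programme is higher inside every prior employment history stratum but the intensive programme is higher in aggregate. Whether to stratify depends on how prior employment history relates to the programme.
Nothing the programme does changes prior employment history; the imbalance is an allocation artefact. With prior employment history also predicting the outcome, the pooled figure is confounded, and the within-stratum comparison is the causal one.
Standardising the intensive programme to the population prior employment history mix: 0.552·1482/2077 + 0.448·71/323 = 0.492.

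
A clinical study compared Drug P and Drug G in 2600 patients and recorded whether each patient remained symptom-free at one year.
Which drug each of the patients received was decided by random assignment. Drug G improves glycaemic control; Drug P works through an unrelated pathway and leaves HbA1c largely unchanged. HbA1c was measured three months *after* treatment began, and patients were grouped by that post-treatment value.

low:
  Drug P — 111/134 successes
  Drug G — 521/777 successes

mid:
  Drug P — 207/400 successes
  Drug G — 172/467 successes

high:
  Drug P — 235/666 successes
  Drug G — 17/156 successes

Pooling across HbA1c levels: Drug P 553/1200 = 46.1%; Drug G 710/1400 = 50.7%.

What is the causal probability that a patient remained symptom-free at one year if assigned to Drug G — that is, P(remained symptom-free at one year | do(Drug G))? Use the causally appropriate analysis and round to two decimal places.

Within every HbA1c level Drug P has the higher rate, yet pooled Drug G does — Simpson's reversal.
HbA1c is downstream of the drug. One should not condition on a consequence of treatment, so the overall rates are the right comparison.
So P(outcome | do(Drug G)) is just the pooled rate for Drug G: 710/1400 = 0.507.

0.51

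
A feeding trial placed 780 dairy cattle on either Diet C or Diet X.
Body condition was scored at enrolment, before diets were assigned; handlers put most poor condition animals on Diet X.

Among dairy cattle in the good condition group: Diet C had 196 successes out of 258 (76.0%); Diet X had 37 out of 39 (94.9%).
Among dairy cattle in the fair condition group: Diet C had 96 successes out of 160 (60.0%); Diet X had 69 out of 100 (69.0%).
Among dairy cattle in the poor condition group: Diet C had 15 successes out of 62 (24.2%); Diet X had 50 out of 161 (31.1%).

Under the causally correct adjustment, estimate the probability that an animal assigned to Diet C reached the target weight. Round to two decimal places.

Starting body condition satisfies the back-door criterion: it is not a descendant of the diet, and it blocks the spurious path from diet to outcome. Adjusting for it (i.e., using the within-starting body condition rates) gives the causal effect.
Standardising Diet C to the population starting body condition mix: 0.381·196/258 + 0.333·96/160 + 0.286·15/62 = 0.558.

0.56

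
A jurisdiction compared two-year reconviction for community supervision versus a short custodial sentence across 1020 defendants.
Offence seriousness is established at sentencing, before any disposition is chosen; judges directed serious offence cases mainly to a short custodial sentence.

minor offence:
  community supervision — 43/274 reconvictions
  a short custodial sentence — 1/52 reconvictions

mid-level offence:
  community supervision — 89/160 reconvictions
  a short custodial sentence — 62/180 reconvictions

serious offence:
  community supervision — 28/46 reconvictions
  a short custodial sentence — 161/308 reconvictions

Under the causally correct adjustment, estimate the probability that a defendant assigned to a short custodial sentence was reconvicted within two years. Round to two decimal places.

0.30

The offence seriousness-specific comparison favours a short custodial sentence throughout, but the pooled figures favour community supervision. The question is whether to condition on offence seriousness.
Nothing the disposition does changes offence seriousness; the imbalance is an allocation artefact. With offence seriousness also predicting the outcome, the pooled figure is confounded, and the within-stratum comparison is the causal one.
Standardising a short custodial sentence to the population offence seriousness mix: 0.320·1/52 + 0.333·62/180 + 0.347·161/308 = 0.302.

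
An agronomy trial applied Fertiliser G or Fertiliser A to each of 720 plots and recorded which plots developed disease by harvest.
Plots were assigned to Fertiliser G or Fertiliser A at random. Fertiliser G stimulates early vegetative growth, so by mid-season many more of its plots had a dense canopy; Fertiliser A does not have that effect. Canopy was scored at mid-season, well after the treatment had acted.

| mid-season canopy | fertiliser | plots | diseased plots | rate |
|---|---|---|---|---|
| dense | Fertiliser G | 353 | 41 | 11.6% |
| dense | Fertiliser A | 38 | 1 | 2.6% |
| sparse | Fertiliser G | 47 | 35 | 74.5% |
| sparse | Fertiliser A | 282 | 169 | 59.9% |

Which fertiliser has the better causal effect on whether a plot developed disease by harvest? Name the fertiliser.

The stratified and pooled comparisons disagree (Fertiliser A wins within each mid-season canopy; Fertiliser G wins overall), so the answer turns on the causal role of mid-season canopy.
Mid-season canopy is recorded after the fertiliser and is itself shifted by it — it sits on the causal path from fertiliser to outcome. Conditioning on a mediator would strip out part of the effect we want; the pooled comparison gives the total causal effect.
Pooled: Fertiliser G 19.0% vs Fertiliser A 53.1%; Fertiliser G is lower overall.

Fertiliser G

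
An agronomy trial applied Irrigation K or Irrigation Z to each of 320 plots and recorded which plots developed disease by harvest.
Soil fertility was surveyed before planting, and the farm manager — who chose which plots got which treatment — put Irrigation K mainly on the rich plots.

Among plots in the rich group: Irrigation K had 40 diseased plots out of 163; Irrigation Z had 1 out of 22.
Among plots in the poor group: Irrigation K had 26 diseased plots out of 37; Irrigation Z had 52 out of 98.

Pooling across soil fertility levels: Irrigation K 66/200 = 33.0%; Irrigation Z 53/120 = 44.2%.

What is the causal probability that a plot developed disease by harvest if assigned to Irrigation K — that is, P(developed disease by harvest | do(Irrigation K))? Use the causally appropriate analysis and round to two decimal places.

0.44

The soil fertility-specific comparison favours Irrigation Z throughout, but the pooled figures favour Irrigation K. The question is whether to condition on soil fertility.
The imbalance in soil fertility arose from how plots were allocated, not from anything the irrigation did; and soil fertility independently affects the outcome. The pooled gap is confounded — condition on soil fertility.
Standardising Irrigation K to the population soil fertility mix: 0.578·40/163 + 0.422·26/37 = 0.438.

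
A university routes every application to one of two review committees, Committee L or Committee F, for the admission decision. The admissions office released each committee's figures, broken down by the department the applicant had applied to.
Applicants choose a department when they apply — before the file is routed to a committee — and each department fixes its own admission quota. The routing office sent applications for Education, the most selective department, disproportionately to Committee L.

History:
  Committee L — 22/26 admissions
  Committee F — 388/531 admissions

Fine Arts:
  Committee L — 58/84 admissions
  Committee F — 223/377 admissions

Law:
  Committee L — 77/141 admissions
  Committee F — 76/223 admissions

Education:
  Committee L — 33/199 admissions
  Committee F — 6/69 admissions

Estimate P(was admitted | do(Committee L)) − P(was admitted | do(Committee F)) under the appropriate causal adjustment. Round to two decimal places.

+0.12

The department-specific comparison favours Committee L throughout, but the pooled figures favour Committee F. The question is whether to condition on department.
Department is set before the review committee has any effect — it is not caused by the review committee — and it independently drives the outcome. That makes it a confounder, so the causal comparison is within department levels.
Adjusting over the population distribution of department: 0.338·(0.846−0.731) + 0.279·(0.690−0.592) + 0.221·(0.546−0.341) + 0.162·(0.166−0.087) = +0.125.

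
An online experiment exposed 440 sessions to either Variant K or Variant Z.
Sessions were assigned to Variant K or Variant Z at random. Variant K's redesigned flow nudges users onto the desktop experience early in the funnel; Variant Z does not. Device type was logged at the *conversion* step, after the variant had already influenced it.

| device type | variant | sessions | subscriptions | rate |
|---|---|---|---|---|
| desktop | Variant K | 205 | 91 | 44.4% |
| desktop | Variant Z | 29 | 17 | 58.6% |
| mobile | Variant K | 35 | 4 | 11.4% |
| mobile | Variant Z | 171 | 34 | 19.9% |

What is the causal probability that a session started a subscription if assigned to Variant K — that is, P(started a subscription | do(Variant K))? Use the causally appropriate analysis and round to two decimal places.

0.40

Device type here is a post-treatment variable shaped by the variant; conditioning on it would introduce bias rather than remove it. The overall comparison is the causal one.
So P(outcome | do(Variant K)) is just the pooled rate for Variant K: 95/240 = 0.396.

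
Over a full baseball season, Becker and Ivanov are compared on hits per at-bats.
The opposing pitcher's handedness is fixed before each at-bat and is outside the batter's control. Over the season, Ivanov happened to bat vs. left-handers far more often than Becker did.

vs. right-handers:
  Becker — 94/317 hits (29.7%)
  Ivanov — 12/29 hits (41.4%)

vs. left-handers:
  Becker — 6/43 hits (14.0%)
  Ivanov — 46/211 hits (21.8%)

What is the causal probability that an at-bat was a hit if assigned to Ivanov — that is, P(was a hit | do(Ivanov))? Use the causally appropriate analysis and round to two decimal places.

0.33

Since pitcher handedness is a pre-existing factor (not a product of the player) and it affects the outcome on its own, it is a confounder. The stratified rates, not the pooled rate, identify the causal effect.
Standardising Ivanov to the population pitcher handedness mix: 0.577·12/29 + 0.423·46/211 = 0.331.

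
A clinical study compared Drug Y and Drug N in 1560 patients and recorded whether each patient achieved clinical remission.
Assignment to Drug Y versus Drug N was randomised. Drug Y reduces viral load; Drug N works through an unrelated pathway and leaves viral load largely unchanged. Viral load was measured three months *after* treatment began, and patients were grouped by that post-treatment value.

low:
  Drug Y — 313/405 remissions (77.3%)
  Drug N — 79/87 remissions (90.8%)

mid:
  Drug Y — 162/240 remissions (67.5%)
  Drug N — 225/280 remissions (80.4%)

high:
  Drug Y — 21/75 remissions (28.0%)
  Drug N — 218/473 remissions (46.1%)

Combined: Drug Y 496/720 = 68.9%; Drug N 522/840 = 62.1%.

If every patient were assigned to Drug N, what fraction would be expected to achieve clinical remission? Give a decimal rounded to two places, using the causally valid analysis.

0.62

Within every viral load level Drug N has the higher rate, yet pooled Drug Y does — Simpson's reversal.
Viral load is downstream of the drug. One should not condition on a consequence of treatment, so the overall rates are the right comparison.
So P(outcome | do(Drug N)) is just the pooled rate for Drug N: 522/840 = 0.621.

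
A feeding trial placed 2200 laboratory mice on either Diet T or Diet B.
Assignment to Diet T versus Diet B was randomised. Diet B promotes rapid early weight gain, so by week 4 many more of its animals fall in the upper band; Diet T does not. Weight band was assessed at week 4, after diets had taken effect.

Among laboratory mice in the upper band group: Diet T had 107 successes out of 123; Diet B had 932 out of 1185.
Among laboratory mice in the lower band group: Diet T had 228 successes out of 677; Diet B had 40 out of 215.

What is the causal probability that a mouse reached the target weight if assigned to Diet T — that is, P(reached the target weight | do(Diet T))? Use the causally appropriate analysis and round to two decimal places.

0.42

Within every week-4 weight band level Diet T has the higher rate, yet pooled Diet B does — Simpson's reversal.
Week-4 weight band here is a post-treatment variable shaped by the diet; conditioning on it would introduce bias rather than remove it. The overall comparison is the causal one.
So P(outcome | do(Diet T)) is just the pooled rate for Diet T: 335/800 = 0.419.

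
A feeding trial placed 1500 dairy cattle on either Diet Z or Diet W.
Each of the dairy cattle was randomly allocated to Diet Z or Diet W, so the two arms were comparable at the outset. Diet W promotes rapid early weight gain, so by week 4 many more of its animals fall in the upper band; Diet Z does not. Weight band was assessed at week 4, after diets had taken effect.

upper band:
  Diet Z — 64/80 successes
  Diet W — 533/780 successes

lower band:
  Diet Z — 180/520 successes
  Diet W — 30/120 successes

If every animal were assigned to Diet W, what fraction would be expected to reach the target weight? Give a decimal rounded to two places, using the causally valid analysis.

0.63

The stratified and pooled comparisons disagree (Diet Z wins within each week-4 weight band; Diet W wins overall), so the answer turns on the causal role of week-4 weight band.
Week-4 weight band is downstream of the diet. One should not condition on a consequence of treatment, so the overall rates are the right comparison.
So P(outcome | do(Diet W)) is just the pooled rate for Diet W: 563/900 = 0.626.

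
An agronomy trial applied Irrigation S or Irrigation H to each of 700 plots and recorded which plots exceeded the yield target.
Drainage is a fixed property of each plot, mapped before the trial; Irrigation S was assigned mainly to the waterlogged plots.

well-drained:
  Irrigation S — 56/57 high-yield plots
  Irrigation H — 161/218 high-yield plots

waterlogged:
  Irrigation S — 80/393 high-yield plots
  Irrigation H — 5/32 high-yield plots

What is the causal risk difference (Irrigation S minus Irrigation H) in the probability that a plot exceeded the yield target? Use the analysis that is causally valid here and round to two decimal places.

Irrigation S is higher inside every field drainage stratum but Irrigation H is higher in aggregate. Whether to stratify depends on how field drainage relates to the irrigation.
Here field drainage is a common cause — it drives both which irrigation a case falls under and the outcome. The crude comparison mixes populations; the stratum-specific rates are the causally relevant ones.
Adjusting over the population distribution of field drainage: 0.393·(0.982−0.739) + 0.607·(0.204−0.156) = +0.125.

+0.12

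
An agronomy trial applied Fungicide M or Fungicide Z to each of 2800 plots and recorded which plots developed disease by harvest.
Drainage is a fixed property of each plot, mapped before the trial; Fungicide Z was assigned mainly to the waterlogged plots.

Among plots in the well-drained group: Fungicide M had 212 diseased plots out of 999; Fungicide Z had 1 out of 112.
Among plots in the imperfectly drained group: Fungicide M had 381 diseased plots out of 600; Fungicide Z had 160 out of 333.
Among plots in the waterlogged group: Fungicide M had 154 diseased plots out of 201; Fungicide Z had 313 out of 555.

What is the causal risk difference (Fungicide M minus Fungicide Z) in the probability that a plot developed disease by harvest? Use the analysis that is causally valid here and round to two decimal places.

+0.19

Within every field drainage level Fungicide Z has the lower rate, yet pooled Fungicide M does — Simpson's reversal.
Field drainage satisfies the back-door criterion: it is not a descendant of the fungicide, and it blocks the spurious path from fungicide to outcome. Adjusting for it (i.e., using the within-field drainage rates) gives the causal effect.
Adjusting over the population distribution of field drainage: 0.397·(0.212−0.009) + 0.333·(0.635−0.480) + 0.270·(0.766−0.564) = +0.187.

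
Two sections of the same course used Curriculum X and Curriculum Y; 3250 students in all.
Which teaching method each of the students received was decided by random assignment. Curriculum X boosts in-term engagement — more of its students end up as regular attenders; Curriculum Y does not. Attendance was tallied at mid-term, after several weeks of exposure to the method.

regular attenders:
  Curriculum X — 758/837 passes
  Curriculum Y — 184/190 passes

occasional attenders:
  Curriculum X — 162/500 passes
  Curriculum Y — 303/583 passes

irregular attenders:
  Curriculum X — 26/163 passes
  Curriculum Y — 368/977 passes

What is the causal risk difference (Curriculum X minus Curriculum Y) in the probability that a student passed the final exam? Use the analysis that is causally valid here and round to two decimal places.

Mid-term attendance here is a post-treatment variable shaped by the teaching method; conditioning on it would introduce bias rather than remove it. The overall comparison is the causal one.
The causal difference is the pooled difference: 0.631 − 0.489 = +0.142.

+0.14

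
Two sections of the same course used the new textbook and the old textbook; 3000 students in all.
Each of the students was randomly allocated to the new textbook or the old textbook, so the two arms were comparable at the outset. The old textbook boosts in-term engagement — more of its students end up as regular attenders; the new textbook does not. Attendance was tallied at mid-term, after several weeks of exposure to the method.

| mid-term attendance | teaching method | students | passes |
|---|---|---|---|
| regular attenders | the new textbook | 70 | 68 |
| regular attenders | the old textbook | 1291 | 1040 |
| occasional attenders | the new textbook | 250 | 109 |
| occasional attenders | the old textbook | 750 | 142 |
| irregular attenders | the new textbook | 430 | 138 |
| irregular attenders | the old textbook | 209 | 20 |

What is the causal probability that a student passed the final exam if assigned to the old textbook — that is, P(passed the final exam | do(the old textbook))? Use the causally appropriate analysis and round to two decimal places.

0.53

Stratifying would compare teaching methods among students the teaching methods themselves sorted into mid-term attendance groups — a form of selection on an intermediate. The unconditioned pooled rates give the total causal effect.
So P(outcome | do(the old textbook)) is just the pooled rate for the old textbook: 1202/2250 = 0.534.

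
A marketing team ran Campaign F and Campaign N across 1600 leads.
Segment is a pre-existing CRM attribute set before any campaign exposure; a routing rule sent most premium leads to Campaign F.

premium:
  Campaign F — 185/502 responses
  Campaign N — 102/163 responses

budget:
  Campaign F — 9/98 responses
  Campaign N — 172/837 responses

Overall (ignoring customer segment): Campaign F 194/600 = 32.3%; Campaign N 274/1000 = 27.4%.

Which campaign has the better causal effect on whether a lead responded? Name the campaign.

Campaign N

Within every customer segment level Campaign N has the higher rate, yet pooled Campaign F does — Simpson's reversal.
Customer segment is set before the campaign has any effect — it is not caused by the campaign — and it independently drives the outcome. That makes it a confounder, so the causal comparison is within customer segment levels.
Within each level — premium: 36.9% vs 62.6%; budget: 9.2% vs 20.5% — Campaign N is higher every time.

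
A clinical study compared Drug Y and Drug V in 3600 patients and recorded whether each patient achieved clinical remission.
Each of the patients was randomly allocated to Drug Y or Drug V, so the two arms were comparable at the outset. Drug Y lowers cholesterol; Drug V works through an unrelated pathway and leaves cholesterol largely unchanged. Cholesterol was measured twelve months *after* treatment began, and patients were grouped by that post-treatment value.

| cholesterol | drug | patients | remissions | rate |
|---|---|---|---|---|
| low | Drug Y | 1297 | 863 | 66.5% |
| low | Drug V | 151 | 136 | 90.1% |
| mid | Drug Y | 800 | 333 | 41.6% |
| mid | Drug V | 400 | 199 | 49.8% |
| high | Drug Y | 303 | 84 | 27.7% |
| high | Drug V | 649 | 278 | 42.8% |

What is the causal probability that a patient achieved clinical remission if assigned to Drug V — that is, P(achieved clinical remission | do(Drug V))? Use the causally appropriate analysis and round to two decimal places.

The stratified and pooled comparisons disagree (Drug V wins within each cholesterol; Drug Y wins overall), so the answer turns on the causal role of cholesterol.
Cholesterol here is a post-treatment variable shaped by the drug; conditioning on it would introduce bias rather than remove it. The overall comparison is the causal one.
So P(outcome | do(Drug V)) is just the pooled rate for Drug V: 613/1200 = 0.511.

0.51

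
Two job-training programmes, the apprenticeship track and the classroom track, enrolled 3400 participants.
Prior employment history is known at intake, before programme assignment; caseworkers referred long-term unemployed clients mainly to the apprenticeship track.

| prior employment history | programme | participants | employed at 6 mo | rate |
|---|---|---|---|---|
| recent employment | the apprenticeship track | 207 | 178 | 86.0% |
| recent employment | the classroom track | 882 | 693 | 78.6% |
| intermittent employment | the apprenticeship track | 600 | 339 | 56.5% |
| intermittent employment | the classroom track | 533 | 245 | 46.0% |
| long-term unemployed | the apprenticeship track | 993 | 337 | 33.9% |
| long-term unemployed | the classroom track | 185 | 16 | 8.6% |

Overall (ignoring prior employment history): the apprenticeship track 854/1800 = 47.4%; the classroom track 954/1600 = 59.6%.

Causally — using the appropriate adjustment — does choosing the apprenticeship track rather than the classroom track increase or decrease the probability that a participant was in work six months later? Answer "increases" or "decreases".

Nothing the programme does changes prior employment history; the imbalance is an allocation artefact. With prior employment history also predicting the outcome, the pooled figure is confounded, and the within-stratum comparison is the causal one.
Within each level — recent employment: 86.0% vs 78.6%; intermittent employment: 56.5% vs 46.0%; long-term unemployed: 33.9% vs 8.6% — the apprenticeship track is higher every time.

increases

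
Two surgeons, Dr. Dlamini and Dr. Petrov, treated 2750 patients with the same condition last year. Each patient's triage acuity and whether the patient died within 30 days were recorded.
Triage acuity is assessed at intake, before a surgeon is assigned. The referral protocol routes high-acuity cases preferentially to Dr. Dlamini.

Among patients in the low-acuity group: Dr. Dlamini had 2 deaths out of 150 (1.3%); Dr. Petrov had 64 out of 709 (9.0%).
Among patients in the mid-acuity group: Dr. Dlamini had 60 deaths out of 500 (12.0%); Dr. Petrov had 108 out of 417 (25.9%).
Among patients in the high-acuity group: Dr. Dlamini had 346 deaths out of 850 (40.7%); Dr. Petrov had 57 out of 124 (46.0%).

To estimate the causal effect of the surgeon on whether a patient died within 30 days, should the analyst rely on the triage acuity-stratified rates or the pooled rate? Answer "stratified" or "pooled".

Triage acuity satisfies the back-door criterion: it is not a descendant of the surgeon, and it blocks the spurious path from surgeon to outcome. Adjusting for it (i.e., using the within-triage acuity rates) gives the causal effect.
Within each level — low-acuity: 1.3% vs 9.0%; mid-acuity: 12.0% vs 25.9%; high-acuity: 40.7% vs 46.0% — Dr. Dlamini is lower every time.

stratified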